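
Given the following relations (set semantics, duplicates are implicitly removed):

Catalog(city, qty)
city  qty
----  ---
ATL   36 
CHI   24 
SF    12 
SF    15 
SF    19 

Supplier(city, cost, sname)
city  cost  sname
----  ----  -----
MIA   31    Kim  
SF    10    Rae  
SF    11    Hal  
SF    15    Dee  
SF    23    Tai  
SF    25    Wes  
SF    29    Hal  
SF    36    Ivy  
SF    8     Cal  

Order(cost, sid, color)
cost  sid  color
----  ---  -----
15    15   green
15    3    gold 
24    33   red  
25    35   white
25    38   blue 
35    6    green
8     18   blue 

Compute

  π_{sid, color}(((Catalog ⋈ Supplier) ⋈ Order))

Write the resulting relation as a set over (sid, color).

Catalog ⋈ Supplier (natural join on city): {(SF, 12, 10, Rae), (SF, 12, 11, Hal), (SF, 12, 15, Dee), (SF, 12, 23, Tai), (SF, 12, 25, Wes), (SF, 12, 29, Hal), (SF, 12, 36, Ivy), (SF, 12, 8, Cal), (SF, 15, 10, Rae), (SF, 15, 11, Hal), (SF, 15, 15, Dee), (SF, 15, 23, Tai), (SF, 15, 25, Wes), (SF, 15, 29, Hal), (SF, 15, 36, Ivy), (SF, 15, 8, Cal), (SF, 19, 10, Rae), (SF, 19, 11, Hal), (SF, 19, 15, Dee), (SF, 19, 23, Tai), (SF, 19, 25, Wes), (SF, 19, 29, Hal), (SF, 19, 36, Ivy), (SF, 19, 8, Cal)}
(Catalog ⋈ Supplier) ⋈ Order (natural join on cost): {(SF, 12, 15, Dee, 15, green), (SF, 12, 15, Dee, 3, gold), (SF, 12, 25, Wes, 35, white), (SF, 12, 25, Wes, 38, blue), (SF, 12, 8, Cal, 18, blue), (SF, 15, 15, Dee, 15, green), (SF, 15, 15, Dee, 3, gold), (SF, 15, 25, Wes, 35, white), (SF, 15, 25, Wes, 38, blue), (SF, 15, 8, Cal, 18, blue), (SF, 19, 15, Dee, 15, green), (SF, 19, 15, Dee, 3, gold), (SF, 19, 25, Wes, 35, white), (SF, 19, 25, Wes, 38, blue), (SF, 19, 8, Cal, 18, blue)}
Keep only column(s) sid, color (10 duplicate(s) eliminated): {(15, green), (18, blue), (3, gold), (35, white), (38, blue)}

{(15, green), (18, blue), (3, gold), (35, white), (38, blue)}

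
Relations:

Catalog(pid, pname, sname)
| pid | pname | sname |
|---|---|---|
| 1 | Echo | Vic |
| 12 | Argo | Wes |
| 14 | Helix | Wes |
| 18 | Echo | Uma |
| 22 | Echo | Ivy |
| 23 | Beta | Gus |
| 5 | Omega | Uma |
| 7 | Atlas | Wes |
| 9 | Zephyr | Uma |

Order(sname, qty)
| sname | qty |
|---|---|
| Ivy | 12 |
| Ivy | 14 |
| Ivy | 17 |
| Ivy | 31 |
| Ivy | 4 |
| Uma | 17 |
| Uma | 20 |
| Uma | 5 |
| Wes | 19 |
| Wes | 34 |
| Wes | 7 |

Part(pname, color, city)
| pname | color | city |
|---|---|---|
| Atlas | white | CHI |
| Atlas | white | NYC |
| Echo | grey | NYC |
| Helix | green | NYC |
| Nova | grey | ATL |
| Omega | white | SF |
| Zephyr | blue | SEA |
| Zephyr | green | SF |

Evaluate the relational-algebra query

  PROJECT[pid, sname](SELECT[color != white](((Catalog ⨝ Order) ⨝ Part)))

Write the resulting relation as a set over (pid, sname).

{(14, Wes), (18, Uma), (22, Ivy), (9, Uma)}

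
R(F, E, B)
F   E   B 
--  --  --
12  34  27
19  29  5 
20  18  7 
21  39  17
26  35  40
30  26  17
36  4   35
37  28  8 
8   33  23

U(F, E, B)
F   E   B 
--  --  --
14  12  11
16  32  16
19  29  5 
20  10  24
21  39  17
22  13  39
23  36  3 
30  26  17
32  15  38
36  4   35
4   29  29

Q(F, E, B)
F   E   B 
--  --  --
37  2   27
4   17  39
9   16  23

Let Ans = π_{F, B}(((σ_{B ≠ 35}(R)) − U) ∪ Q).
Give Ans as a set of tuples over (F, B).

σ[B ≠ 35]: keep tuples satisfying B ≠ 35 → {(12, 34, 27), (19, 29, 5), (20, 18, 7), (21, 39, 17), (26, 35, 40), (30, 26, 17), (37, 28, 8), (8, 33, 23)}
Set difference of the two operands is {(12, 34, 27), (20, 18, 7), (26, 35, 40), (37, 28, 8), (8, 33, 23)}.
Set union of the two operands is {(12, 34, 27), (20, 18, 7), (26, 35, 40), (37, 2, 27), (37, 28, 8), (4, 17, 39), (8, 33, 23), (9, 16, 23)}.
π_{F, B} gives {(12, 27), (20, 7), (26, 40), (37, 27), (37, 8), (4, 39), (8, 23), (9, 23)}.

{(12, 27), (20, 7), (26, 40), (37, 27), (37, 8), (4, 39), (8, 23), (9, 23)}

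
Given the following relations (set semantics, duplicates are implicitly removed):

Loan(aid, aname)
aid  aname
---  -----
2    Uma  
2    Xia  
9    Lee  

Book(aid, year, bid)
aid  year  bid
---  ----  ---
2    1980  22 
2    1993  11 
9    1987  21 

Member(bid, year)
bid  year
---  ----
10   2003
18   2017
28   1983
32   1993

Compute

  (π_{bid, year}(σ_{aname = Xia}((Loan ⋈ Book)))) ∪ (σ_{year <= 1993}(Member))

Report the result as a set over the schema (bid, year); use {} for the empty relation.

Loan ⋈ Book (natural join on aid): {(2, Uma, 1980, 22), (2, Uma, 1993, 11), (2, Xia, 1980, 22), (2, Xia, 1993, 11), (9, Lee, 1987, 21)}
Selection aname = Xia: {(2, Xia, 1980, 22), (2, Xia, 1993, 11)}
π_{bid, year} gives {(11, 1993), (22, 1980)}.
Selection year <= 1993: {(28, 1983), (32, 1993)}
Taking the union: {(11, 1993), (22, 1980), (28, 1983), (32, 1993)}

{(11, 1993), (22, 1980), (28, 1983), (32, 1993)}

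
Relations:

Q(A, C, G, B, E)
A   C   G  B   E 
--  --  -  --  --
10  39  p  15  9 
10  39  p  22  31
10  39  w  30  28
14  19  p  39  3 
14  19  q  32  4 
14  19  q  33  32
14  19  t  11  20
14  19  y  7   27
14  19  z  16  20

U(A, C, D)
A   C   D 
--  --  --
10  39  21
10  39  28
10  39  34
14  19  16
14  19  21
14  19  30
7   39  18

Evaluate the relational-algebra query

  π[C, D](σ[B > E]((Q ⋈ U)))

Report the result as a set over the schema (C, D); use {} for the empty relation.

{(19, 16), (19, 21), (19, 30), (39, 21), (39, 28), (39, 34)}

Natural join on A, C: {(10, 39, p, 15, 9, 21), (10, 39, p, 15, 9, 28), (10, 39, p, 15, 9, 34), (10, 39, p, 22, 31, 21), (10, 39, p, 22, 31, 28), (10, 39, p, 22, 31, 34), (10, 39, w, 30, 28, 21), (10, 39, w, 30, 28, 28), (10, 39, w, 30, 28, 34), (14, 19, p, 39, 3, 16), (14, 19, p, 39, 3, 21), (14, 19, p, 39, 3, 30), (14, 19, q, 32, 4, 16), (14, 19, q, 32, 4, 21), (14, 19, q, 32, 4, 30), (14, 19, q, 33, 32, 16), (14, 19, q, 33, 32, 21), (14, 19, q, 33, 32, 30), (14, 19, t, 11, 20, 16), (14, 19, t, 11, 20, 21), (14, 19, t, 11, 20, 30), (14, 19, y, 7, 27, 16), (14, 19, y, 7, 27, 21), (14, 19, y, 7, 27, 30), (14, 19, z, 16, 20, 16), (14, 19, z, 16, 20, 21), (14, 19, z, 16, 20, 30)}
Filtering on B > E leaves {(10, 39, p, 15, 9, 21), (10, 39, p, 15, 9, 28), (10, 39, p, 15, 9, 34), (10, 39, w, 30, 28, 21), (10, 39, w, 30, 28, 28), (10, 39, w, 30, 28, 34), (14, 19, p, 39, 3, 16), (14, 19, p, 39, 3, 21), (14, 19, p, 39, 3, 30), (14, 19, q, 32, 4, 16), (14, 19, q, 32, 4, 21), (14, 19, q, 32, 4, 30), (14, 19, q, 33, 32, 16), (14, 19, q, 33, 32, 21), (14, 19, q, 33, 32, 30)}.
Keep only column(s) C, D (9 duplicate(s) eliminated): {(19, 16), (19, 21), (19, 30), (39, 21), (39, 28), (39, 34)}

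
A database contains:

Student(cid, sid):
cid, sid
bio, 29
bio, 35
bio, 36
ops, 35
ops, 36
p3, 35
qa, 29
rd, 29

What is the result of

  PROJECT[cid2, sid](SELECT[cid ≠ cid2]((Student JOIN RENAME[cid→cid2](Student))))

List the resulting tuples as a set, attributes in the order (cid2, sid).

ρ[cid→cid2]: schema becomes (cid2, sid); tuples unchanged.
Natural join on sid: {(bio, 29, bio), (bio, 29, qa), (bio, 29, rd), (bio, 35, bio), (bio, 35, ops), (bio, 35, p3), (bio, 36, bio), (bio, 36, ops), (ops, 35, bio), (ops, 35, ops), (ops, 35, p3), (ops, 36, bio), (ops, 36, ops), (p3, 35, bio), (p3, 35, ops), (p3, 35, p3), (qa, 29, bio), (qa, 29, qa), (qa, 29, rd), (rd, 29, bio), (rd, 29, qa), (rd, 29, rd)}
Apply σ_{cid ≠ cid2}; surviving tuples: {(bio, 29, qa), (bio, 29, rd), (bio, 35, ops), (bio, 35, p3), (bio, 36, ops), (ops, 35, bio), (ops, 35, p3), (ops, 36, bio), (p3, 35, bio), (p3, 35, ops), (qa, 29, bio), (qa, 29, rd), (rd, 29, bio), (rd, 29, qa)}
Keep only column(s) cid2, sid (6 duplicate(s) eliminated): {(bio, 29), (bio, 35), (bio, 36), (ops, 35), (ops, 36), (p3, 35), (qa, 29), (rd, 29)}

{(bio, 29), (bio, 35), (bio, 36), (ops, 35), (ops, 36), (p3, 35), (qa, 29), (rd, 29)}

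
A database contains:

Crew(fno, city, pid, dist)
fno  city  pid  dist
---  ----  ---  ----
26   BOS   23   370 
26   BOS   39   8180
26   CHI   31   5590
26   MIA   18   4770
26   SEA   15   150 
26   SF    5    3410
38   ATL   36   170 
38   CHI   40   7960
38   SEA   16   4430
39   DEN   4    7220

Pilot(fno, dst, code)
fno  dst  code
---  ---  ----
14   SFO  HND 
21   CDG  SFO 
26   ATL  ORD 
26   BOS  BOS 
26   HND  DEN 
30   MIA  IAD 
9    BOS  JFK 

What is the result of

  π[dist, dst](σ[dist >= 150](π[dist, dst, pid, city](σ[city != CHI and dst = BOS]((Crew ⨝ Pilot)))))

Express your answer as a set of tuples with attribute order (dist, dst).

{(150, BOS), (3410, BOS), (370, BOS), (4770, BOS), (8180, BOS)}

Joining Crew and Pilot on fno yields {(26, BOS, 23, 370, ATL, ORD), (26, BOS, 23, 370, BOS, BOS), (26, BOS, 23, 370, HND, DEN), (26, BOS, 39, 8180, ATL, ORD), (26, BOS, 39, 8180, BOS, BOS), (26, BOS, 39, 8180, HND, DEN), (26, CHI, 31, 5590, ATL, ORD), (26, CHI, 31, 5590, BOS, BOS), (26, CHI, 31, 5590, HND, DEN), (26, MIA, 18, 4770, ATL, ORD), (26, MIA, 18, 4770, BOS, BOS), (26, MIA, 18, 4770, HND, DEN), (26, SEA, 15, 150, ATL, ORD), (26, SEA, 15, 150, BOS, BOS), (26, SEA, 15, 150, HND, DEN), (26, SF, 5, 3410, ATL, ORD), (26, SF, 5, 3410, BOS, BOS), (26, SF, 5, 3410, HND, DEN)}.
Selection city != CHI and dst = BOS: {(26, BOS, 23, 370, BOS, BOS), (26, BOS, 39, 8180, BOS, BOS), (26, MIA, 18, 4770, BOS, BOS), (26, SEA, 15, 150, BOS, BOS), (26, SF, 5, 3410, BOS, BOS)}
π_{dist, dst, pid, city} gives {(150, BOS, 15, SEA), (3410, BOS, 5, SF), (370, BOS, 23, BOS), (4770, BOS, 18, MIA), (8180, BOS, 39, BOS)}.
Selection dist >= 150: {(150, BOS, 15, SEA), (3410, BOS, 5, SF), (370, BOS, 23, BOS), (4770, BOS, 18, MIA), (8180, BOS, 39, BOS)}
π_{dist, dst} gives {(150, BOS), (3410, BOS), (370, BOS), (4770, BOS), (8180, BOS)}.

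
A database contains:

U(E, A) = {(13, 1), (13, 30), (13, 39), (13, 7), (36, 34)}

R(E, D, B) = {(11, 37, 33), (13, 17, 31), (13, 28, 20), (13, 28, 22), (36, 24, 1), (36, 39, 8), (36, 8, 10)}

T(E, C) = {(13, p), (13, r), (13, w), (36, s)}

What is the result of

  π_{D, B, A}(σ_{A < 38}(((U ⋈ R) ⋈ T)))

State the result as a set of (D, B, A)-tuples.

{(17, 31, 1), (17, 31, 30), (17, 31, 7), (24, 1, 34), (28, 20, 1), (28, 20, 30), (28, 20, 7), (28, 22, 1), (28, 22, 30), (28, 22, 7), (39, 8, 34), (8, 10, 34)}

Natural join on E: {(13, 1, 17, 31), (13, 1, 28, 20), (13, 1, 28, 22), (13, 30, 17, 31), (13, 30, 28, 20), (13, 30, 28, 22), (13, 39, 17, 31), (13, 39, 28, 20), (13, 39, 28, 22), (13, 7, 17, 31), (13, 7, 28, 20), (13, 7, 28, 22), (36, 34, 24, 1), (36, 34, 39, 8), (36, 34, 8, 10)}
Natural join on E: {(13, 1, 17, 31, p), (13, 1, 17, 31, r), (13, 1, 17, 31, w), (13, 1, 28, 20, p), (13, 1, 28, 20, r), (13, 1, 28, 20, w), (13, 1, 28, 22, p), (13, 1, 28, 22, r), (13, 1, 28, 22, w), (13, 30, 17, 31, p), (13, 30, 17, 31, r), (13, 30, 17, 31, w), (13, 30, 28, 20, p), (13, 30, 28, 20, r), (13, 30, 28, 20, w), (13, 30, 28, 22, p), (13, 30, 28, 22, r), (13, 30, 28, 22, w), (13, 39, 17, 31, p), (13, 39, 17, 31, r), (13, 39, 17, 31, w), (13, 39, 28, 20, p), (13, 39, 28, 20, r), (13, 39, 28, 20, w), (13, 39, 28, 22, p), (13, 39, 28, 22, r), (13, 39, 28, 22, w), (13, 7, 17, 31, p), (13, 7, 17, 31, r), (13, 7, 17, 31, w), (13, 7, 28, 20, p), (13, 7, 28, 20, r), (13, 7, 28, 20, w), (13, 7, 28, 22, p), (13, 7, 28, 22, r), (13, 7, 28, 22, w), (36, 34, 24, 1, s), (36, 34, 39, 8, s), (36, 34, 8, 10, s)}
Apply σ_{A < 38}; surviving tuples: {(13, 1, 17, 31, p), (13, 1, 17, 31, r), (13, 1, 17, 31, w), (13, 1, 28, 20, p), (13, 1, 28, 20, r), (13, 1, 28, 20, w), (13, 1, 28, 22, p), (13, 1, 28, 22, r), (13, 1, 28, 22, w), (13, 30, 17, 31, p), (13, 30, 17, 31, r), (13, 30, 17, 31, w), (13, 30, 28, 20, p), (13, 30, 28, 20, r), (13, 30, 28, 20, w), (13, 30, 28, 22, p), (13, 30, 28, 22, r), (13, 30, 28, 22, w), (13, 7, 17, 31, p), (13, 7, 17, 31, r), (13, 7, 17, 31, w), (13, 7, 28, 20, p), (13, 7, 28, 20, r), (13, 7, 28, 20, w), (13, 7, 28, 22, p), (13, 7, 28, 22, r), (13, 7, 28, 22, w), (36, 34, 24, 1, s), (36, 34, 39, 8, s), (36, 34, 8, 10, s)}
π[D, B, A]: project onto (D, B, A) (18 duplicate(s) eliminated) → {(17, 31, 1), (17, 31, 30), (17, 31, 7), (24, 1, 34), (28, 20, 1), (28, 20, 30), (28, 20, 7), (28, 22, 1), (28, 22, 30), (28, 22, 7), (39, 8, 34), (8, 10, 34)}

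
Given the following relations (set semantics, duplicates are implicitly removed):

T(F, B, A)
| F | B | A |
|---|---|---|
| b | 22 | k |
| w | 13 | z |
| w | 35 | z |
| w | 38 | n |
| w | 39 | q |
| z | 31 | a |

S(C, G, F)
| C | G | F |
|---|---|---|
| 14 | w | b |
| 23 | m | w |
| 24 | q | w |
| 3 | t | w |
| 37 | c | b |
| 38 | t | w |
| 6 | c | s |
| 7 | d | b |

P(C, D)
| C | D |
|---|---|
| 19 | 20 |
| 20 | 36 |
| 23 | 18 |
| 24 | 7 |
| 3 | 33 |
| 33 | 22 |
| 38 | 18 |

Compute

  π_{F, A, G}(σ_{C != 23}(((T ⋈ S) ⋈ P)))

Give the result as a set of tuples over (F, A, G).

Natural join on F: {(b, 22, k, 14, w), (b, 22, k, 37, c), (b, 22, k, 7, d), (w, 13, z, 23, m), (w, 13, z, 24, q), (w, 13, z, 3, t), (w, 13, z, 38, t), (w, 35, z, 23, m), (w, 35, z, 24, q), (w, 35, z, 3, t), (w, 35, z, 38, t), (w, 38, n, 23, m), (w, 38, n, 24, q), (w, 38, n, 3, t), (w, 38, n, 38, t), (w, 39, q, 23, m), (w, 39, q, 24, q), (w, 39, q, 3, t), (w, 39, q, 38, t)}
Natural join on C: {(w, 13, z, 23, m, 18), (w, 13, z, 24, q, 7), (w, 13, z, 3, t, 33), (w, 13, z, 38, t, 18), (w, 35, z, 23, m, 18), (w, 35, z, 24, q, 7), (w, 35, z, 3, t, 33), (w, 35, z, 38, t, 18), (w, 38, n, 23, m, 18), (w, 38, n, 24, q, 7), (w, 38, n, 3, t, 33), (w, 38, n, 38, t, 18), (w, 39, q, 23, m, 18), (w, 39, q, 24, q, 7), (w, 39, q, 3, t, 33), (w, 39, q, 38, t, 18)}
Filtering on C != 23 leaves {(w, 13, z, 24, q, 7), (w, 13, z, 3, t, 33), (w, 13, z, 38, t, 18), (w, 35, z, 24, q, 7), (w, 35, z, 3, t, 33), (w, 35, z, 38, t, 18), (w, 38, n, 24, q, 7), (w, 38, n, 3, t, 33), (w, 38, n, 38, t, 18), (w, 39, q, 24, q, 7), (w, 39, q, 3, t, 33), (w, 39, q, 38, t, 18)}.
Projecting to F, A, G (6 duplicate(s) eliminated): {(w, n, q), (w, n, t), (w, q, q), (w, q, t), (w, z, q), (w, z, t)}

{(w, n, q), (w, n, t), (w, q, q), (w, q, t), (w, z, q), (w, z, t)}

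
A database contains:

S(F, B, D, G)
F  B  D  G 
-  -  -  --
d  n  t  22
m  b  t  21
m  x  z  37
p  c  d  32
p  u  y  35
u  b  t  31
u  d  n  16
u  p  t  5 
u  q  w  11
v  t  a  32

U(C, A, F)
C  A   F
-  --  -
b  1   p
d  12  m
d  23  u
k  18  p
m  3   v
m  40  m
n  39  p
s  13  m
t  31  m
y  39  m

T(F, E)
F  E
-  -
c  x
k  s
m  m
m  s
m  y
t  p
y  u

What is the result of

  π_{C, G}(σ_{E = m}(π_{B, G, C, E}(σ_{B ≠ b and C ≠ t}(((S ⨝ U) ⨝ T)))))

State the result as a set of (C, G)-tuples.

Natural join on F: {(m, b, t, 21, d, 12), (m, b, t, 21, m, 40), (m, b, t, 21, s, 13), (m, b, t, 21, t, 31), (m, b, t, 21, y, 39), (m, x, z, 37, d, 12), (m, x, z, 37, m, 40), (m, x, z, 37, s, 13), (m, x, z, 37, t, 31), (m, x, z, 37, y, 39), (p, c, d, 32, b, 1), (p, c, d, 32, k, 18), (p, c, d, 32, n, 39), (p, u, y, 35, b, 1), (p, u, y, 35, k, 18), (p, u, y, 35, n, 39), (u, b, t, 31, d, 23), (u, d, n, 16, d, 23), (u, p, t, 5, d, 23), (u, q, w, 11, d, 23), (v, t, a, 32, m, 3)}
Natural join on F: {(m, b, t, 21, d, 12, m), (m, b, t, 21, d, 12, s), (m, b, t, 21, d, 12, y), (m, b, t, 21, m, 40, m), (m, b, t, 21, m, 40, s), (m, b, t, 21, m, 40, y), (m, b, t, 21, s, 13, m), (m, b, t, 21, s, 13, s), (m, b, t, 21, s, 13, y), (m, b, t, 21, t, 31, m), (m, b, t, 21, t, 31, s), (m, b, t, 21, t, 31, y), (m, b, t, 21, y, 39, m), (m, b, t, 21, y, 39, s), (m, b, t, 21, y, 39, y), (m, x, z, 37, d, 12, m), (m, x, z, 37, d, 12, s), (m, x, z, 37, d, 12, y), (m, x, z, 37, m, 40, m), (m, x, z, 37, m, 40, s), (m, x, z, 37, m, 40, y), (m, x, z, 37, s, 13, m), (m, x, z, 37, s, 13, s), (m, x, z, 37, s, 13, y), (m, x, z, 37, t, 31, m), (m, x, z, 37, t, 31, s), (m, x, z, 37, t, 31, y), (m, x, z, 37, y, 39, m), (m, x, z, 37, y, 39, s), (m, x, z, 37, y, 39, y)}
Apply σ_{B ≠ b and C ≠ t}; surviving tuples: {(m, x, z, 37, d, 12, m), (m, x, z, 37, d, 12, s), (m, x, z, 37, d, 12, y), (m, x, z, 37, m, 40, m), (m, x, z, 37, m, 40, s), (m, x, z, 37, m, 40, y), (m, x, z, 37, s, 13, m), (m, x, z, 37, s, 13, s), (m, x, z, 37, s, 13, y), (m, x, z, 37, y, 39, m), (m, x, z, 37, y, 39, s), (m, x, z, 37, y, 39, y)}
Keep only column(s) B, G, C, E: {(x, 37, d, m), (x, 37, d, s), (x, 37, d, y), (x, 37, m, m), (x, 37, m, s), (x, 37, m, y), (x, 37, s, m), (x, 37, s, s), (x, 37, s, y), (x, 37, y, m), (x, 37, y, s), (x, 37, y, y)}
Apply σ_{E = m}; surviving tuples: {(x, 37, d, m), (x, 37, m, m), (x, 37, s, m), (x, 37, y, m)}
Keep only column(s) C, G: {(d, 37), (m, 37), (s, 37), (y, 37)}

{(d, 37), (m, 37), (s, 37), (y, 37)}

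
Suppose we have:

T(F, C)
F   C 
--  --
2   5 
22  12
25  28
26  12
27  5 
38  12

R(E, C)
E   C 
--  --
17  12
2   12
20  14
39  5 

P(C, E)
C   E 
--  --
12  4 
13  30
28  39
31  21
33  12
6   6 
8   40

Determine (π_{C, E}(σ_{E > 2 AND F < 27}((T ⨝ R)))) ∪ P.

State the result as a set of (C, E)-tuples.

{(12, 17), (12, 4), (13, 30), (28, 39), (31, 21), (33, 12), (5, 39), (6, 6), (8, 40)}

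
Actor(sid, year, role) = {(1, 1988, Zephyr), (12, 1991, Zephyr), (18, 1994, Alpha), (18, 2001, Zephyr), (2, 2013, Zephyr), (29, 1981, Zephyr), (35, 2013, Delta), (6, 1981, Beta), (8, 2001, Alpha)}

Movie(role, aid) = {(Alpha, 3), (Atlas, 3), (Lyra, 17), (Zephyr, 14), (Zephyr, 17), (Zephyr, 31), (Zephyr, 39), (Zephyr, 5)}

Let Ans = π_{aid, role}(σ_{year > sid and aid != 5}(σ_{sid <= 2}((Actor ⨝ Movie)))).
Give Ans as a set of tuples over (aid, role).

{(14, Zephyr), (17, Zephyr), (31, Zephyr), (39, Zephyr)}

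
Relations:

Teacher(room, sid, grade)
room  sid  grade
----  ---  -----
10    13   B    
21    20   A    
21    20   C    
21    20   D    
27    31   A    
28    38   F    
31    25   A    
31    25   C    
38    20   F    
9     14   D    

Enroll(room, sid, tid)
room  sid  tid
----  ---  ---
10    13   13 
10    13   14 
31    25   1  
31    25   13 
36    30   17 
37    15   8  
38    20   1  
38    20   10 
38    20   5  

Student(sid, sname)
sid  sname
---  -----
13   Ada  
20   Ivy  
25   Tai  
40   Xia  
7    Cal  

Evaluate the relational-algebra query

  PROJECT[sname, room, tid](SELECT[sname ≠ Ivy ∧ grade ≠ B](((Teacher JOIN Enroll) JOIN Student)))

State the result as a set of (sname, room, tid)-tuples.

Natural join on room, sid: {(10, 13, B, 13), (10, 13, B, 14), (31, 25, A, 1), (31, 25, A, 13), (31, 25, C, 1), (31, 25, C, 13), (38, 20, F, 1), (38, 20, F, 10), (38, 20, F, 5)}
Natural join on sid: {(10, 13, B, 13, Ada), (10, 13, B, 14, Ada), (31, 25, A, 1, Tai), (31, 25, A, 13, Tai), (31, 25, C, 1, Tai), (31, 25, C, 13, Tai), (38, 20, F, 1, Ivy), (38, 20, F, 10, Ivy), (38, 20, F, 5, Ivy)}
Selection sname ≠ Ivy ∧ grade ≠ B: {(31, 25, A, 1, Tai), (31, 25, A, 13, Tai), (31, 25, C, 1, Tai), (31, 25, C, 13, Tai)}
π_{sname, room, tid} gives {(Tai, 31, 1), (Tai, 31, 13)} (2 duplicate(s) eliminated).

{(Tai, 31, 1), (Tai, 31, 13)}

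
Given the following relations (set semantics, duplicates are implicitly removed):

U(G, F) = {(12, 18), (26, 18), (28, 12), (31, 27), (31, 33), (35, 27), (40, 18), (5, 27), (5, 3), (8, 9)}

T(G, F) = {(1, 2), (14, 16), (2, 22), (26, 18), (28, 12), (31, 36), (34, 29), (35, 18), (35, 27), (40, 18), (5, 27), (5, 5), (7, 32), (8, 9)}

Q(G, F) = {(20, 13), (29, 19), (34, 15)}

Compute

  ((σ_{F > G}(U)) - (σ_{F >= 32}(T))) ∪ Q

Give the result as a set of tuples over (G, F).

Filtering on F > G leaves {(12, 18), (31, 33), (5, 27), (8, 9)}.
Filtering on F >= 32 leaves {(31, 36), (7, 32)}.
Taking the difference: {(12, 18), (31, 33), (5, 27), (8, 9)}
Taking the union: {(12, 18), (20, 13), (29, 19), (31, 33), (34, 15), (5, 27), (8, 9)}

{(12, 18), (20, 13), (29, 19), (31, 33), (34, 15), (5, 27), (8, 9)}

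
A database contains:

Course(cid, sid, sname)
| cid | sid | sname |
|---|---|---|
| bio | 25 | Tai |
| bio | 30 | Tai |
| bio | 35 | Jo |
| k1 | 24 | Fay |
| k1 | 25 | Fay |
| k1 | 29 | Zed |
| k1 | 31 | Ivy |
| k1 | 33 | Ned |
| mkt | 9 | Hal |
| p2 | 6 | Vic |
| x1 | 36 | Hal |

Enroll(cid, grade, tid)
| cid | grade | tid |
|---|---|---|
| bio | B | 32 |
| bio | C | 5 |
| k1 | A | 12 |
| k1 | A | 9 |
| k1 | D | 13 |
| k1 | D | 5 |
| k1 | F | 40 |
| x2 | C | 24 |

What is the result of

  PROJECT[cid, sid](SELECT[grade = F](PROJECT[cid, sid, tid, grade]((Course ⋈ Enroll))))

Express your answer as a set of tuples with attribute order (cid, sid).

Natural join on cid: {(bio, 25, Tai, B, 32), (bio, 25, Tai, C, 5), (bio, 30, Tai, B, 32), (bio, 30, Tai, C, 5), (bio, 35, Jo, B, 32), (bio, 35, Jo, C, 5), (k1, 24, Fay, A, 12), (k1, 24, Fay, A, 9), (k1, 24, Fay, D, 13), (k1, 24, Fay, D, 5), (k1, 24, Fay, F, 40), (k1, 25, Fay, A, 12), (k1, 25, Fay, A, 9), (k1, 25, Fay, D, 13), (k1, 25, Fay, D, 5), (k1, 25, Fay, F, 40), (k1, 29, Zed, A, 12), (k1, 29, Zed, A, 9), (k1, 29, Zed, D, 13), (k1, 29, Zed, D, 5), (k1, 29, Zed, F, 40), (k1, 31, Ivy, A, 12), (k1, 31, Ivy, A, 9), (k1, 31, Ivy, D, 13), (k1, 31, Ivy, D, 5), (k1, 31, Ivy, F, 40), (k1, 33, Ned, A, 12), (k1, 33, Ned, A, 9), (k1, 33, Ned, D, 13), (k1, 33, Ned, D, 5), (k1, 33, Ned, F, 40)}
π[cid, sid, tid, grade]: project onto (cid, sid, tid, grade) → {(bio, 25, 32, B), (bio, 25, 5, C), (bio, 30, 32, B), (bio, 30, 5, C), (bio, 35, 32, B), (bio, 35, 5, C), (k1, 24, 12, A), (k1, 24, 13, D), (k1, 24, 40, F), (k1, 24, 5, D), (k1, 24, 9, A), (k1, 25, 12, A), (k1, 25, 13, D), (k1, 25, 40, F), (k1, 25, 5, D), (k1, 25, 9, A), (k1, 29, 12, A), (k1, 29, 13, D), (k1, 29, 40, F), (k1, 29, 5, D), (k1, 29, 9, A), (k1, 31, 12, A), (k1, 31, 13, D), (k1, 31, 40, F), (k1, 31, 5, D), (k1, 31, 9, A), (k1, 33, 12, A), (k1, 33, 13, D), (k1, 33, 40, F), (k1, 33, 5, D), (k1, 33, 9, A)}
Selection grade = F: {(k1, 24, 40, F), (k1, 25, 40, F), (k1, 29, 40, F), (k1, 31, 40, F), (k1, 33, 40, F)}
π[cid, sid]: project onto (cid, sid) → {(k1, 24), (k1, 25), (k1, 29), (k1, 31), (k1, 33)}

{(k1, 24), (k1, 25), (k1, 29), (k1, 31), (k1, 33)}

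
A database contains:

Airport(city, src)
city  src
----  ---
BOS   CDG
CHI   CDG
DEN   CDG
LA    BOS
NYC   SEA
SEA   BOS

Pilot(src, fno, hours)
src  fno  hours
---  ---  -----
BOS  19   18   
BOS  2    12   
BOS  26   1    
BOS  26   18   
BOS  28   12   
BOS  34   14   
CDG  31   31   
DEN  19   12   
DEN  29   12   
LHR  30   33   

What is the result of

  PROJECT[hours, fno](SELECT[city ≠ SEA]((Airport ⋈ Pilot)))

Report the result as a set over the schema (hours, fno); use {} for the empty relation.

{(1, 26), (12, 2), (12, 28), (14, 34), (18, 19), (18, 26), (31, 31)}

Natural join on src: {(BOS, CDG, 31, 31), (CHI, CDG, 31, 31), (DEN, CDG, 31, 31), (LA, BOS, 19, 18), (LA, BOS, 2, 12), (LA, BOS, 26, 1), (LA, BOS, 26, 18), (LA, BOS, 28, 12), (LA, BOS, 34, 14), (SEA, BOS, 19, 18), (SEA, BOS, 2, 12), (SEA, BOS, 26, 1), (SEA, BOS, 26, 18), (SEA, BOS, 28, 12), (SEA, BOS, 34, 14)}
Apply σ_{city ≠ SEA}; surviving tuples: {(BOS, CDG, 31, 31), (CHI, CDG, 31, 31), (DEN, CDG, 31, 31), (LA, BOS, 19, 18), (LA, BOS, 2, 12), (LA, BOS, 26, 1), (LA, BOS, 26, 18), (LA, BOS, 28, 12), (LA, BOS, 34, 14)}
π[hours, fno]: project onto (hours, fno) (2 duplicate(s) eliminated) → {(1, 26), (12, 2), (12, 28), (14, 34), (18, 19), (18, 26), (31, 31)}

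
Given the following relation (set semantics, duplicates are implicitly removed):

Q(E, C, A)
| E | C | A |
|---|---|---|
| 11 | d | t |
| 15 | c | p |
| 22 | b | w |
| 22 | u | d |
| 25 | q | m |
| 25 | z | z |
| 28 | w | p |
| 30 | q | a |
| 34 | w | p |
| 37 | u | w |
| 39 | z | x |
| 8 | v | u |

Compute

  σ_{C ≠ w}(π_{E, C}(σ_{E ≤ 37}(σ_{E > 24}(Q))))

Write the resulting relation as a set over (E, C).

σ[E > 24]: keep tuples satisfying E > 24 → {(25, q, m), (25, z, z), (28, w, p), (30, q, a), (34, w, p), (37, u, w), (39, z, x)}
σ[E ≤ 37]: keep tuples satisfying E ≤ 37 → {(25, q, m), (25, z, z), (28, w, p), (30, q, a), (34, w, p), (37, u, w)}
Keep only column(s) E, C: {(25, q), (25, z), (28, w), (30, q), (34, w), (37, u)}
σ[C ≠ w]: keep tuples satisfying C ≠ w → {(25, q), (25, z), (30, q), (37, u)}

{(25, q), (25, z), (30, q), (37, u)}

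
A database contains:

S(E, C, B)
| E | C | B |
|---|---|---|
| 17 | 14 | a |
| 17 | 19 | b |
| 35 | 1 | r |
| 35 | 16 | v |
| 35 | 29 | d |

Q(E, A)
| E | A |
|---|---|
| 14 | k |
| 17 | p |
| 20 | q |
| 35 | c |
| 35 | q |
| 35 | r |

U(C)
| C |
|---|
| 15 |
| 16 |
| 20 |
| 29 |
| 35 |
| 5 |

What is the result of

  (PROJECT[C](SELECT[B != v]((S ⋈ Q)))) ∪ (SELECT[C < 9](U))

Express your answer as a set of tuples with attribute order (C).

{1, 14, 19, 29, 5}

Natural join on E: {(17, 14, a, p), (17, 19, b, p), (35, 1, r, c), (35, 1, r, q), (35, 1, r, r), (35, 16, v, c), (35, 16, v, q), (35, 16, v, r), (35, 29, d, c), (35, 29, d, q), (35, 29, d, r)}
Apply σ_{B != v}; surviving tuples: {(17, 14, a, p), (17, 19, b, p), (35, 1, r, c), (35, 1, r, q), (35, 1, r, r), (35, 29, d, c), (35, 29, d, q), (35, 29, d, r)}
π[C]: project onto (C) (4 duplicate(s) eliminated) → {1, 14, 19, 29}
Apply σ_{C < 9}; surviving tuples: {5}
Union: {1, 14, 19, 29} with {5} → {1, 14, 19, 29, 5}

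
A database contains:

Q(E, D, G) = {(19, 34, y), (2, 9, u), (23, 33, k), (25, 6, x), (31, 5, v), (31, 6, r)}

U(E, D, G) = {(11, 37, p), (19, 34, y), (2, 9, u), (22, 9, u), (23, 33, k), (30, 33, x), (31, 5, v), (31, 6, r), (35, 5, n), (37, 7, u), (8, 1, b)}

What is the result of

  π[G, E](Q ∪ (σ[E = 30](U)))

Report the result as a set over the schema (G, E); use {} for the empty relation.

σ[E = 30]: keep tuples satisfying E = 30 → {(30, 33, x)}
Union: {(19, 34, y), (2, 9, u), (23, 33, k), (25, 6, x), (31, 5, v), (31, 6, r)} with {(30, 33, x)} → {(19, 34, y), (2, 9, u), (23, 33, k), (25, 6, x), (30, 33, x), (31, 5, v), (31, 6, r)}
π[G, E]: project onto (G, E) → {(k, 23), (r, 31), (u, 2), (v, 31), (x, 25), (x, 30), (y, 19)}

{(k, 23), (r, 31), (u, 2), (v, 31), (x, 25), (x, 30), (y, 19)}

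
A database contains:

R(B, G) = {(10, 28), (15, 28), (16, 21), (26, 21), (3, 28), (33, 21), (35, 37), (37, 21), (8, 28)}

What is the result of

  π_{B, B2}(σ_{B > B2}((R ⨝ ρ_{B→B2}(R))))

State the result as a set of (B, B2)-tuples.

{(10, 3), (10, 8), (15, 10), (15, 3), (15, 8), (26, 16), (33, 16), (33, 26), (37, 16), (37, 26), (37, 33), (8, 3)}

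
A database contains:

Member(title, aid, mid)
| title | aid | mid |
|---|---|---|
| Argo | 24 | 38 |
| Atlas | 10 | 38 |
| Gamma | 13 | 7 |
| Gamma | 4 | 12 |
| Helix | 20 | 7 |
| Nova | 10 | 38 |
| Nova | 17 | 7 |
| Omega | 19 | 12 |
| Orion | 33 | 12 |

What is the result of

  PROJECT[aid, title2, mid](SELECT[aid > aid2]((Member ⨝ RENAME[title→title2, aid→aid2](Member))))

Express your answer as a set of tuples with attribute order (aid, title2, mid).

{(17, Gamma, 7), (19, Gamma, 12), (20, Gamma, 7), (20, Nova, 7), (24, Atlas, 38), (24, Nova, 38), (33, Gamma, 12), (33, Omega, 12)}

ρ[title→title2, aid→aid2]: schema becomes (title2, aid2, mid); tuples unchanged.
Natural join on mid: {(Argo, 24, 38, Argo, 24), (Argo, 24, 38, Atlas, 10), (Argo, 24, 38, Nova, 10), (Atlas, 10, 38, Argo, 24), (Atlas, 10, 38, Atlas, 10), (Atlas, 10, 38, Nova, 10), (Gamma, 13, 7, Gamma, 13), (Gamma, 13, 7, Helix, 20), (Gamma, 13, 7, Nova, 17), (Gamma, 4, 12, Gamma, 4), (Gamma, 4, 12, Omega, 19), (Gamma, 4, 12, Orion, 33), (Helix, 20, 7, Gamma, 13), (Helix, 20, 7, Helix, 20), (Helix, 20, 7, Nova, 17), (Nova, 10, 38, Argo, 24), (Nova, 10, 38, Atlas, 10), (Nova, 10, 38, Nova, 10), (Nova, 17, 7, Gamma, 13), (Nova, 17, 7, Helix, 20), (Nova, 17, 7, Nova, 17), (Omega, 19, 12, Gamma, 4), (Omega, 19, 12, Omega, 19), (Omega, 19, 12, Orion, 33), (Orion, 33, 12, Gamma, 4), (Orion, 33, 12, Omega, 19), (Orion, 33, 12, Orion, 33)}
Apply σ_{aid > aid2}; surviving tuples: {(Argo, 24, 38, Atlas, 10), (Argo, 24, 38, Nova, 10), (Helix, 20, 7, Gamma, 13), (Helix, 20, 7, Nova, 17), (Nova, 17, 7, Gamma, 13), (Omega, 19, 12, Gamma, 4), (Orion, 33, 12, Gamma, 4), (Orion, 33, 12, Omega, 19)}
Projecting to aid, title2, mid: {(17, Gamma, 7), (19, Gamma, 12), (20, Gamma, 7), (20, Nova, 7), (24, Atlas, 38), (24, Nova, 38), (33, Gamma, 12), (33, Omega, 12)}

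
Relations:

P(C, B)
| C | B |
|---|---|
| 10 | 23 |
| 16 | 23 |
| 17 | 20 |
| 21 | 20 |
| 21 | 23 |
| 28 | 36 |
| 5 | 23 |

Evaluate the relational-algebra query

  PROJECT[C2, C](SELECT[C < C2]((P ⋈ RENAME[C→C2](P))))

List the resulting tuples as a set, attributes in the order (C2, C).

ρ[C→C2]: schema becomes (C2, B); tuples unchanged.
P ⋈ RENAME[C→C2](P) (natural join on B): {(10, 23, 10), (10, 23, 16), (10, 23, 21), (10, 23, 5), (16, 23, 10), (16, 23, 16), (16, 23, 21), (16, 23, 5), (17, 20, 17), (17, 20, 21), (21, 20, 17), (21, 20, 21), (21, 23, 10), (21, 23, 16), (21, 23, 21), (21, 23, 5), (28, 36, 28), (5, 23, 10), (5, 23, 16), (5, 23, 21), (5, 23, 5)}
σ[C < C2]: keep tuples satisfying C < C2 → {(10, 23, 16), (10, 23, 21), (16, 23, 21), (17, 20, 21), (5, 23, 10), (5, 23, 16), (5, 23, 21)}
Projecting to C2, C: {(10, 5), (16, 10), (16, 5), (21, 10), (21, 16), (21, 17), (21, 5)}

{(10, 5), (16, 10), (16, 5), (21, 10), (21, 16), (21, 17), (21, 5)}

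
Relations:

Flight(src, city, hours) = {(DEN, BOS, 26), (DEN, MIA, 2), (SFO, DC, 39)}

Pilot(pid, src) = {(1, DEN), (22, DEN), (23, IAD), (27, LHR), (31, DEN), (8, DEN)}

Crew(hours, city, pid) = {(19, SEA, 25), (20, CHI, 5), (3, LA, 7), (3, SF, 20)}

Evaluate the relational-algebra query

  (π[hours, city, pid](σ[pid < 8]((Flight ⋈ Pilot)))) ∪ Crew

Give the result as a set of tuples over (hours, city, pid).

Flight ⋈ Pilot (natural join on src): {(DEN, BOS, 26, 1), (DEN, BOS, 26, 22), (DEN, BOS, 26, 31), (DEN, BOS, 26, 8), (DEN, MIA, 2, 1), (DEN, MIA, 2, 22), (DEN, MIA, 2, 31), (DEN, MIA, 2, 8)}
Filtering on pid < 8 leaves {(DEN, BOS, 26, 1), (DEN, MIA, 2, 1)}.
π_{hours, city, pid} gives {(2, MIA, 1), (26, BOS, 1)}.
Union: {(2, MIA, 1), (26, BOS, 1)} with {(19, SEA, 25), (20, CHI, 5), (3, LA, 7), (3, SF, 20)} → {(19, SEA, 25), (2, MIA, 1), (20, CHI, 5), (26, BOS, 1), (3, LA, 7), (3, SF, 20)}

{(19, SEA, 25), (2, MIA, 1), (20, CHI, 5), (26, BOS, 1), (3, LA, 7), (3, SF, 20)}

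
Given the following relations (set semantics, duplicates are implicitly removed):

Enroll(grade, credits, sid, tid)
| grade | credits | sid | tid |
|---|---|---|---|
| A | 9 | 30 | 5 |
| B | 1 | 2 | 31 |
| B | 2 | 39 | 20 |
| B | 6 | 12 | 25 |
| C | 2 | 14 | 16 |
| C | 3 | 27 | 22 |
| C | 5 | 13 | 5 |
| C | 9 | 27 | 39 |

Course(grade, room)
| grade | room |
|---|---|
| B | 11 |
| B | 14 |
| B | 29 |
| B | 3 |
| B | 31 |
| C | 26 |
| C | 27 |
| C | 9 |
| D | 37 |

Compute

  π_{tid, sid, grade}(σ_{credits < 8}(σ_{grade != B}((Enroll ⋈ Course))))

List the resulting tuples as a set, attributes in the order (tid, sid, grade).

Natural join on grade: {(B, 1, 2, 31, 11), (B, 1, 2, 31, 14), (B, 1, 2, 31, 29), (B, 1, 2, 31, 3), (B, 1, 2, 31, 31), (B, 2, 39, 20, 11), (B, 2, 39, 20, 14), (B, 2, 39, 20, 29), (B, 2, 39, 20, 3), (B, 2, 39, 20, 31), (B, 6, 12, 25, 11), (B, 6, 12, 25, 14), (B, 6, 12, 25, 29), (B, 6, 12, 25, 3), (B, 6, 12, 25, 31), (C, 2, 14, 16, 26), (C, 2, 14, 16, 27), (C, 2, 14, 16, 9), (C, 3, 27, 22, 26), (C, 3, 27, 22, 27), (C, 3, 27, 22, 9), (C, 5, 13, 5, 26), (C, 5, 13, 5, 27), (C, 5, 13, 5, 9), (C, 9, 27, 39, 26), (C, 9, 27, 39, 27), (C, 9, 27, 39, 9)}
σ[grade != B]: keep tuples satisfying grade != B → {(C, 2, 14, 16, 26), (C, 2, 14, 16, 27), (C, 2, 14, 16, 9), (C, 3, 27, 22, 26), (C, 3, 27, 22, 27), (C, 3, 27, 22, 9), (C, 5, 13, 5, 26), (C, 5, 13, 5, 27), (C, 5, 13, 5, 9), (C, 9, 27, 39, 26), (C, 9, 27, 39, 27), (C, 9, 27, 39, 9)}
σ[credits < 8]: keep tuples satisfying credits < 8 → {(C, 2, 14, 16, 26), (C, 2, 14, 16, 27), (C, 2, 14, 16, 9), (C, 3, 27, 22, 26), (C, 3, 27, 22, 27), (C, 3, 27, 22, 9), (C, 5, 13, 5, 26), (C, 5, 13, 5, 27), (C, 5, 13, 5, 9)}
Projecting to tid, sid, grade (6 duplicate(s) eliminated): {(16, 14, C), (22, 27, C), (5, 13, C)}

{(16, 14, C), (22, 27, C), (5, 13, C)}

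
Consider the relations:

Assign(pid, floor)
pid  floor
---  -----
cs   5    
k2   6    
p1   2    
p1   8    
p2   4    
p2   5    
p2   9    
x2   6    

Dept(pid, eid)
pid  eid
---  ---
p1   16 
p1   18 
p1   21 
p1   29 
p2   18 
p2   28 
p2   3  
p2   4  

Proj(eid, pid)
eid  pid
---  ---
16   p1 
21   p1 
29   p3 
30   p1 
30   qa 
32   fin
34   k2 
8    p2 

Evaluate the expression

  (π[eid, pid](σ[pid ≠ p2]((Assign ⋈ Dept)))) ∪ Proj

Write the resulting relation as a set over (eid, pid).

{(16, p1), (18, p1), (21, p1), (29, p1), (29, p3), (30, p1), (30, qa), (32, fin), (34, k2), (8, p2)}

Natural join on pid: {(p1, 2, 16), (p1, 2, 18), (p1, 2, 21), (p1, 2, 29), (p1, 8, 16), (p1, 8, 18), (p1, 8, 21), (p1, 8, 29), (p2, 4, 18), (p2, 4, 28), (p2, 4, 3), (p2, 4, 4), (p2, 5, 18), (p2, 5, 28), (p2, 5, 3), (p2, 5, 4), (p2, 9, 18), (p2, 9, 28), (p2, 9, 3), (p2, 9, 4)}
σ[pid ≠ p2]: keep tuples satisfying pid ≠ p2 → {(p1, 2, 16), (p1, 2, 18), (p1, 2, 21), (p1, 2, 29), (p1, 8, 16), (p1, 8, 18), (p1, 8, 21), (p1, 8, 29)}
π[eid, pid]: project onto (eid, pid) (4 duplicate(s) eliminated) → {(16, p1), (18, p1), (21, p1), (29, p1)}
Union: {(16, p1), (18, p1), (21, p1), (29, p1)} with {(16, p1), (21, p1), (29, p3), (30, p1), (30, qa), (32, fin), (34, k2), (8, p2)} → {(16, p1), (18, p1), (21, p1), (29, p1), (29, p3), (30, p1), (30, qa), (32, fin), (34, k2), (8, p2)}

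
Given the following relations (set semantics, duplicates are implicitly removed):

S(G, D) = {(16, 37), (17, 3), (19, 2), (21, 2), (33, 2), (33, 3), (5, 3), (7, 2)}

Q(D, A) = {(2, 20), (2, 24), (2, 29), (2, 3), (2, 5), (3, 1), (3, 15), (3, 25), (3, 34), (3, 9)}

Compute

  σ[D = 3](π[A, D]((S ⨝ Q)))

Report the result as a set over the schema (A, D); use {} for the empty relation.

S ⋈ Q (natural join on D): {(17, 3, 1), (17, 3, 15), (17, 3, 25), (17, 3, 34), (17, 3, 9), (19, 2, 20), (19, 2, 24), (19, 2, 29), (19, 2, 3), (19, 2, 5), (21, 2, 20), (21, 2, 24), (21, 2, 29), (21, 2, 3), (21, 2, 5), (33, 2, 20), (33, 2, 24), (33, 2, 29), (33, 2, 3), (33, 2, 5), (33, 3, 1), (33, 3, 15), (33, 3, 25), (33, 3, 34), (33, 3, 9), (5, 3, 1), (5, 3, 15), (5, 3, 25), (5, 3, 34), (5, 3, 9), (7, 2, 20), (7, 2, 24), (7, 2, 29), (7, 2, 3), (7, 2, 5)}
π[A, D]: project onto (A, D) (25 duplicate(s) eliminated) → {(1, 3), (15, 3), (20, 2), (24, 2), (25, 3), (29, 2), (3, 2), (34, 3), (5, 2), (9, 3)}
σ[D = 3]: keep tuples satisfying D = 3 → {(1, 3), (15, 3), (25, 3), (34, 3), (9, 3)}

{(1, 3), (15, 3), (25, 3), (34, 3), (9, 3)}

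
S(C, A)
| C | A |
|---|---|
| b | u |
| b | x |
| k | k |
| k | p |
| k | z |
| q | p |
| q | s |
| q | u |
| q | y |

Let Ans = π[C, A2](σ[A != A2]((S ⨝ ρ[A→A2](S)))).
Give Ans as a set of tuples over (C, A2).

{(b, u), (b, x), (k, k), (k, p), (k, z), (q, p), (q, s), (q, u), (q, y)}

ρ[A→A2]: schema becomes (C, A2); tuples unchanged.
Natural join on C: {(b, u, u), (b, u, x), (b, x, u), (b, x, x), (k, k, k), (k, k, p), (k, k, z), (k, p, k), (k, p, p), (k, p, z), (k, z, k), (k, z, p), (k, z, z), (q, p, p), (q, p, s), (q, p, u), (q, p, y), (q, s, p), (q, s, s), (q, s, u), (q, s, y), (q, u, p), (q, u, s), (q, u, u), (q, u, y), (q, y, p), (q, y, s), (q, y, u), (q, y, y)}
σ[A != A2]: keep tuples satisfying A != A2 → {(b, u, x), (b, x, u), (k, k, p), (k, k, z), (k, p, k), (k, p, z), (k, z, k), (k, z, p), (q, p, s), (q, p, u), (q, p, y), (q, s, p), (q, s, u), (q, s, y), (q, u, p), (q, u, s), (q, u, y), (q, y, p), (q, y, s), (q, y, u)}
Projecting to C, A2 (11 duplicate(s) eliminated): {(b, u), (b, x), (k, k), (k, p), (k, z), (q, p), (q, s), (q, u), (q, y)}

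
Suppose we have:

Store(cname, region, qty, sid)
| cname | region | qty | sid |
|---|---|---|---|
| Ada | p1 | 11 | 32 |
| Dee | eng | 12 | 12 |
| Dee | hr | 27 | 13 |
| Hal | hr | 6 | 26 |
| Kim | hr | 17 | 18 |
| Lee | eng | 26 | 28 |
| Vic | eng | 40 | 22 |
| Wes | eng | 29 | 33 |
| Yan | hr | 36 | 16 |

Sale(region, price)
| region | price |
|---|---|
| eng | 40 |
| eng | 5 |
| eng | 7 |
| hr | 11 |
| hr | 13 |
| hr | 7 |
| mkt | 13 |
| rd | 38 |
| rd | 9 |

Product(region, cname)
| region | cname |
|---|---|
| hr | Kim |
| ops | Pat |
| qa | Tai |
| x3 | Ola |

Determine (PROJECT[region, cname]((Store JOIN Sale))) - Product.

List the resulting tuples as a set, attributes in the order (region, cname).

Store ⋈ Sale (natural join on region): {(Dee, eng, 12, 12, 40), (Dee, eng, 12, 12, 5), (Dee, eng, 12, 12, 7), (Dee, hr, 27, 13, 11), (Dee, hr, 27, 13, 13), (Dee, hr, 27, 13, 7), (Hal, hr, 6, 26, 11), (Hal, hr, 6, 26, 13), (Hal, hr, 6, 26, 7), (Kim, hr, 17, 18, 11), (Kim, hr, 17, 18, 13), (Kim, hr, 17, 18, 7), (Lee, eng, 26, 28, 40), (Lee, eng, 26, 28, 5), (Lee, eng, 26, 28, 7), (Vic, eng, 40, 22, 40), (Vic, eng, 40, 22, 5), (Vic, eng, 40, 22, 7), (Wes, eng, 29, 33, 40), (Wes, eng, 29, 33, 5), (Wes, eng, 29, 33, 7), (Yan, hr, 36, 16, 11), (Yan, hr, 36, 16, 13), (Yan, hr, 36, 16, 7)}
π[region, cname]: project onto (region, cname) (16 duplicate(s) eliminated) → {(eng, Dee), (eng, Lee), (eng, Vic), (eng, Wes), (hr, Dee), (hr, Hal), (hr, Kim), (hr, Yan)}
Taking the difference: {(eng, Dee), (eng, Lee), (eng, Vic), (eng, Wes), (hr, Dee), (hr, Hal), (hr, Yan)}

{(eng, Dee), (eng, Lee), (eng, Vic), (eng, Wes), (hr, Dee), (hr, Hal), (hr, Yan)}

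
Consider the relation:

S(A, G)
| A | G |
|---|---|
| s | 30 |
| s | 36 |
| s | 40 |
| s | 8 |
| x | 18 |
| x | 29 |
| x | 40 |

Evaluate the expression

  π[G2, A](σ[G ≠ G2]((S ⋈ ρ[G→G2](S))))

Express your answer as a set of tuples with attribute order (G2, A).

ρ[G→G2]: schema becomes (A, G2); tuples unchanged.
Natural join on A: {(s, 30, 30), (s, 30, 36), (s, 30, 40), (s, 30, 8), (s, 36, 30), (s, 36, 36), (s, 36, 40), (s, 36, 8), (s, 40, 30), (s, 40, 36), (s, 40, 40), (s, 40, 8), (s, 8, 30), (s, 8, 36), (s, 8, 40), (s, 8, 8), (x, 18, 18), (x, 18, 29), (x, 18, 40), (x, 29, 18), (x, 29, 29), (x, 29, 40), (x, 40, 18), (x, 40, 29), (x, 40, 40)}
σ[G ≠ G2]: keep tuples satisfying G ≠ G2 → {(s, 30, 36), (s, 30, 40), (s, 30, 8), (s, 36, 30), (s, 36, 40), (s, 36, 8), (s, 40, 30), (s, 40, 36), (s, 40, 8), (s, 8, 30), (s, 8, 36), (s, 8, 40), (x, 18, 29), (x, 18, 40), (x, 29, 18), (x, 29, 40), (x, 40, 18), (x, 40, 29)}
π_{G2, A} gives {(18, x), (29, x), (30, s), (36, s), (40, s), (40, x), (8, s)} (11 duplicate(s) eliminated).

{(18, x), (29, x), (30, s), (36, s), (40, s), (40, x), (8, s)}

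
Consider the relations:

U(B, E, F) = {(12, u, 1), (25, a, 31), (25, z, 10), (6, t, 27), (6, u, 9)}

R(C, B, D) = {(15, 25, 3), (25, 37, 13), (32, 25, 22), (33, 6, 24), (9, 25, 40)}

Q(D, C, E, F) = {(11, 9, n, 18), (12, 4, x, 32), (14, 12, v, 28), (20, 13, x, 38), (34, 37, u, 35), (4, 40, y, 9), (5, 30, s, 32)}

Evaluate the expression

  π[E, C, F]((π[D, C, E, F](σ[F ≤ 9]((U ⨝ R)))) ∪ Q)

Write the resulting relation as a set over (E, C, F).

{(n, 9, 18), (s, 30, 32), (u, 33, 9), (u, 37, 35), (v, 12, 28), (x, 13, 38), (x, 4, 32), (y, 40, 9)}

U ⋈ R (natural join on B): {(25, a, 31, 15, 3), (25, a, 31, 32, 22), (25, a, 31, 9, 40), (25, z, 10, 15, 3), (25, z, 10, 32, 22), (25, z, 10, 9, 40), (6, t, 27, 33, 24), (6, u, 9, 33, 24)}
Selection F ≤ 9: {(6, u, 9, 33, 24)}
π[D, C, E, F]: project onto (D, C, E, F) → {(24, 33, u, 9)}
Union: {(24, 33, u, 9)} with {(11, 9, n, 18), (12, 4, x, 32), (14, 12, v, 28), (20, 13, x, 38), (34, 37, u, 35), (4, 40, y, 9), (5, 30, s, 32)} → {(11, 9, n, 18), (12, 4, x, 32), (14, 12, v, 28), (20, 13, x, 38), (24, 33, u, 9), (34, 37, u, 35), (4, 40, y, 9), (5, 30, s, 32)}
π[E, C, F]: project onto (E, C, F) → {(n, 9, 18), (s, 30, 32), (u, 33, 9), (u, 37, 35), (v, 12, 28), (x, 13, 38), (x, 4, 32), (y, 40, 9)}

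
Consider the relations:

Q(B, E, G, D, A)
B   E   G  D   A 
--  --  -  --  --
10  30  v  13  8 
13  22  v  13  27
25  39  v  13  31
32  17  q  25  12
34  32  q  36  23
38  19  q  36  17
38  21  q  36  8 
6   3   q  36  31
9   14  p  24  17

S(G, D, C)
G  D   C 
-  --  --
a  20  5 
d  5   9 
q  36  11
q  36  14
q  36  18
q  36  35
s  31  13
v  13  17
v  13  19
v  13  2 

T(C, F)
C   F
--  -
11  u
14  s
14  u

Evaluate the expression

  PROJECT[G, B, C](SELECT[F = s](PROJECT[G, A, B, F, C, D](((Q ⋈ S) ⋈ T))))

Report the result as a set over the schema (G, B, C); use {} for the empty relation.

{(q, 34, 14), (q, 38, 14), (q, 6, 14)}

Q ⋈ S (natural join on G, D): {(10, 30, v, 13, 8, 17), (10, 30, v, 13, 8, 19), (10, 30, v, 13, 8, 2), (13, 22, v, 13, 27, 17), (13, 22, v, 13, 27, 19), (13, 22, v, 13, 27, 2), (25, 39, v, 13, 31, 17), (25, 39, v, 13, 31, 19), (25, 39, v, 13, 31, 2), (34, 32, q, 36, 23, 11), (34, 32, q, 36, 23, 14), (34, 32, q, 36, 23, 18), (34, 32, q, 36, 23, 35), (38, 19, q, 36, 17, 11), (38, 19, q, 36, 17, 14), (38, 19, q, 36, 17, 18), (38, 19, q, 36, 17, 35), (38, 21, q, 36, 8, 11), (38, 21, q, 36, 8, 14), (38, 21, q, 36, 8, 18), (38, 21, q, 36, 8, 35), (6, 3, q, 36, 31, 11), (6, 3, q, 36, 31, 14), (6, 3, q, 36, 31, 18), (6, 3, q, 36, 31, 35)}
(Q ⋈ S) ⋈ T (natural join on C): {(34, 32, q, 36, 23, 11, u), (34, 32, q, 36, 23, 14, s), (34, 32, q, 36, 23, 14, u), (38, 19, q, 36, 17, 11, u), (38, 19, q, 36, 17, 14, s), (38, 19, q, 36, 17, 14, u), (38, 21, q, 36, 8, 11, u), (38, 21, q, 36, 8, 14, s), (38, 21, q, 36, 8, 14, u), (6, 3, q, 36, 31, 11, u), (6, 3, q, 36, 31, 14, s), (6, 3, q, 36, 31, 14, u)}
Keep only column(s) G, A, B, F, C, D: {(q, 17, 38, s, 14, 36), (q, 17, 38, u, 11, 36), (q, 17, 38, u, 14, 36), (q, 23, 34, s, 14, 36), (q, 23, 34, u, 11, 36), (q, 23, 34, u, 14, 36), (q, 31, 6, s, 14, 36), (q, 31, 6, u, 11, 36), (q, 31, 6, u, 14, 36), (q, 8, 38, s, 14, 36), (q, 8, 38, u, 11, 36), (q, 8, 38, u, 14, 36)}
Filtering on F = s leaves {(q, 17, 38, s, 14, 36), (q, 23, 34, s, 14, 36), (q, 31, 6, s, 14, 36), (q, 8, 38, s, 14, 36)}.
Keep only column(s) G, B, C (1 duplicate(s) eliminated): {(q, 34, 14), (q, 38, 14), (q, 6, 14)}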